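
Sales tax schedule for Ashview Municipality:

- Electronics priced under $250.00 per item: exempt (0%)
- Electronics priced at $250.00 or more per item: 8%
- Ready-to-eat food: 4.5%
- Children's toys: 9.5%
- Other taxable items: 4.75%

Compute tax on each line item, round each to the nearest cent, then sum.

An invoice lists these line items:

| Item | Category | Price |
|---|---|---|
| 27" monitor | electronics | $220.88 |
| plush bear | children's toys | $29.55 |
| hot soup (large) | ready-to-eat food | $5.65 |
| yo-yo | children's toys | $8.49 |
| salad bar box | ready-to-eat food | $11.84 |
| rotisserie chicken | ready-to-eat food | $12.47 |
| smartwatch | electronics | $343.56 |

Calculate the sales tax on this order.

$32.44

27" monitor $220.88: electronics, under $250.00 → 0% → $0.00
Plush bear $29.55: children's toys → 9.5% → $2.81
Hot soup (large) $5.65: ready-to-eat food → 4.5% → $0.25
Yo-yo $8.49: children's toys → 9.5% → $0.81
Salad bar box $11.84: ready-to-eat food → 4.5% → $0.53
Rotisserie chicken $12.47: ready-to-eat food → 4.5% → $0.56
Smartwatch $343.56: electronics, $250.00 or more → 8% → $27.48
Total tax = $2.81 + $0.25 + $0.81 + $0.53 + $0.56 + $27.48 = $32.44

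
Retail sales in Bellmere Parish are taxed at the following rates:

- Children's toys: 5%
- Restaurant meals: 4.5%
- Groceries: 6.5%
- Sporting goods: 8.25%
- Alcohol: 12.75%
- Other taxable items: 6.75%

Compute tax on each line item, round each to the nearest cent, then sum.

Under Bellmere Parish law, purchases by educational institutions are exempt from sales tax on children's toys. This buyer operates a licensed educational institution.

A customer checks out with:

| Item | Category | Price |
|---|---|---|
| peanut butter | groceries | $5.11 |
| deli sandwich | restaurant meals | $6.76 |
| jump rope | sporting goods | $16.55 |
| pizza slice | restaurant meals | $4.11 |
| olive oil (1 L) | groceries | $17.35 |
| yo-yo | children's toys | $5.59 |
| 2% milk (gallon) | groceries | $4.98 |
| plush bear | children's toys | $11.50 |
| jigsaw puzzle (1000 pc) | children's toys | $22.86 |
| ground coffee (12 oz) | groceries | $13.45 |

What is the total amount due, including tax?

$112.76

Peanut butter $5.11: groceries → 6.5% → $0.33
Deli sandwich $6.76: restaurant meals → 4.5% → $0.30
Jump rope $16.55: sporting goods → 8.25% → $1.37
Pizza slice $4.11: restaurant meals → 4.5% → $0.18
Olive oil (1 L) $17.35: groceries → 6.5% → $1.13
Yo-yo $5.59: children's toys, buyer-exempt → 0% → $0.00
2% milk (gallon) $4.98: groceries → 6.5% → $0.32
Plush bear $11.50: children's toys, buyer-exempt → 0% → $0.00
Jigsaw puzzle (1000 pc) $22.86: children's toys, buyer-exempt → 0% → $0.00
Ground coffee (12 oz) $13.45: groceries → 6.5% → $0.87
Subtotal = $108.26; tax = $4.50; total due = $112.76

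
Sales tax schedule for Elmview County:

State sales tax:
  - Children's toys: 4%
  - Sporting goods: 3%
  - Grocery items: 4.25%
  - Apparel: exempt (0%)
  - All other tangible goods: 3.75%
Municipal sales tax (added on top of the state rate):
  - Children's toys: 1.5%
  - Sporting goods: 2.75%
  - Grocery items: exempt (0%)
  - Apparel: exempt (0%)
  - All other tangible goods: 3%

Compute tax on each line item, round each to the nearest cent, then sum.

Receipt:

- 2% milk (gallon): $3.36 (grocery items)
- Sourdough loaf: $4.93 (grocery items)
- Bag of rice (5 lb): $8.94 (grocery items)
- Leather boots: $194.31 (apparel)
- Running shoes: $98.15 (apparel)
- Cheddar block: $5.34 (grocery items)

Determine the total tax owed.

$0.96

2% milk (gallon) $3.36: grocery items → 4.25% + 0% municipal = 4.25% → $0.14
Sourdough loaf $4.93: grocery items → 4.25% + 0% municipal = 4.25% → $0.21
Bag of rice (5 lb) $8.94: grocery items → 4.25% + 0% municipal = 4.25% → $0.38
Leather boots $194.31: apparel → 0% + 0% municipal = 0% → $0.00
Running shoes $98.15: apparel → 0% + 0% municipal = 0% → $0.00
Cheddar block $5.34: grocery items → 4.25% + 0% municipal = 4.25% → $0.23
Total tax = $0.14 + $0.21 + $0.38 + $0.23 = $0.96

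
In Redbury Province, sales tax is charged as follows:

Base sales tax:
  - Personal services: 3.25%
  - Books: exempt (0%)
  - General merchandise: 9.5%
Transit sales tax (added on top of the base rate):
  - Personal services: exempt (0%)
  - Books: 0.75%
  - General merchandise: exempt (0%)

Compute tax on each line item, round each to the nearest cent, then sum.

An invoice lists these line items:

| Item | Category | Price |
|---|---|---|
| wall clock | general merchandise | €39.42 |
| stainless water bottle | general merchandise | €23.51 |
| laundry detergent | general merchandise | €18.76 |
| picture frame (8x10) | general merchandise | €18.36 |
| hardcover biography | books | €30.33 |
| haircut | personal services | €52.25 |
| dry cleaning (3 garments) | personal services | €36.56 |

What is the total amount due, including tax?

Wall clock €39.42: general merchandise → 9.5% + 0% transit = 9.5% → €3.74
Stainless water bottle €23.51: general merchandise → 9.5% + 0% transit = 9.5% → €2.23
Laundry detergent €18.76: general merchandise → 9.5% + 0% transit = 9.5% → €1.78
Picture frame (8x10) €18.36: general merchandise → 9.5% + 0% transit = 9.5% → €1.74
Hardcover biography €30.33: books → 0% + 0.75% transit = 0.75% → €0.23
Haircut €52.25: personal services → 3.25% + 0% transit = 3.25% → €1.70
Dry cleaning (3 garments) €36.56: personal services → 3.25% + 0% transit = 3.25% → €1.19
Subtotal = €219.19; tax = €12.61; total due = €231.80

€231.80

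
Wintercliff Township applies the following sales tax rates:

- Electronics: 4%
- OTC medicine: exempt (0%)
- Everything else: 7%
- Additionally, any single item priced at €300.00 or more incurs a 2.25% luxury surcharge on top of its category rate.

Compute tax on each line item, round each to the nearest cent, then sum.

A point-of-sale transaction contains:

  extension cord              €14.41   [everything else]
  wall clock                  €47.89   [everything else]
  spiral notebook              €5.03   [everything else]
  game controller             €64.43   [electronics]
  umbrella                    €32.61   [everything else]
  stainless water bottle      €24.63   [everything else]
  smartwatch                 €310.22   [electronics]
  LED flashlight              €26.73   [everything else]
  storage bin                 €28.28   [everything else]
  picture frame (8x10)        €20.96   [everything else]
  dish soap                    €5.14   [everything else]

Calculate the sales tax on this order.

€36.36

Extension cord €14.41: everything else → 7% → €1.01
Wall clock €47.89: everything else → 7% → €3.35
Spiral notebook €5.03: everything else → 7% → €0.35
Game controller €64.43: electronics → 4% → €2.58
Umbrella €32.61: everything else → 7% → €2.28
Stainless water bottle €24.63: everything else → 7% → €1.72
Smartwatch €310.22: electronics → 4% + 2.25% surcharge = 6.25% → €19.39
LED flashlight €26.73: everything else → 7% → €1.87
Storage bin €28.28: everything else → 7% → €1.98
Picture frame (8x10) €20.96: everything else → 7% → €1.47
Dish soap €5.14: everything else → 7% → €0.36
Total tax = €1.01 + €3.35 + €0.35 + €2.58 + €2.28 + €1.72 + €19.39 + €1.87 + €1.98 + €1.47 + €0.36 = €36.36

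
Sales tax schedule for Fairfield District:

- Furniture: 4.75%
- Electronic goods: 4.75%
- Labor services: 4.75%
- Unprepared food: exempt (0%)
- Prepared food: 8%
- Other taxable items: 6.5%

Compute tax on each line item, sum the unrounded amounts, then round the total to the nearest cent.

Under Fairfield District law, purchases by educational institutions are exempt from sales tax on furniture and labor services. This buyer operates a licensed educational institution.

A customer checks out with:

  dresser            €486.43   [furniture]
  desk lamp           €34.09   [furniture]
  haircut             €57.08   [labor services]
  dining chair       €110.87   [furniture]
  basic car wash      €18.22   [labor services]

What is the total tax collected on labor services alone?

Haircut €57.08: labor services, buyer-exempt → 0% → €0.00
Basic car wash €18.22: labor services, buyer-exempt → 0% → €0.00
Tax on labor services: unrounded sum = €0.00 → €0.00

€0.00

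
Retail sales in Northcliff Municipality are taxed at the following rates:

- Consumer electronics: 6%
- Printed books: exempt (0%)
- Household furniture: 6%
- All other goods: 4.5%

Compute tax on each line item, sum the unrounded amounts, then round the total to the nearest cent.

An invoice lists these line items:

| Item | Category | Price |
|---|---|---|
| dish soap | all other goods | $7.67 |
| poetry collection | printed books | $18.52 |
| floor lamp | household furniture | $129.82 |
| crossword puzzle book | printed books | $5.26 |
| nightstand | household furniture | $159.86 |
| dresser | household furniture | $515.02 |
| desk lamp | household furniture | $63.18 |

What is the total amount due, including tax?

$951.75

Dish soap $7.67: all other goods → 4.5% → $0.34515
Poetry collection $18.52: printed books → 0% → $0.00
Floor lamp $129.82: household furniture → 6% → $7.7892
Crossword puzzle book $5.26: printed books → 0% → $0.00
Nightstand $159.86: household furniture → 6% → $9.5916
Dresser $515.02: household furniture → 6% → $30.9012
Desk lamp $63.18: household furniture → 6% → $3.7908
Subtotal = $899.33; unrounded tax = $52.41795 → $52.42; total due = $951.75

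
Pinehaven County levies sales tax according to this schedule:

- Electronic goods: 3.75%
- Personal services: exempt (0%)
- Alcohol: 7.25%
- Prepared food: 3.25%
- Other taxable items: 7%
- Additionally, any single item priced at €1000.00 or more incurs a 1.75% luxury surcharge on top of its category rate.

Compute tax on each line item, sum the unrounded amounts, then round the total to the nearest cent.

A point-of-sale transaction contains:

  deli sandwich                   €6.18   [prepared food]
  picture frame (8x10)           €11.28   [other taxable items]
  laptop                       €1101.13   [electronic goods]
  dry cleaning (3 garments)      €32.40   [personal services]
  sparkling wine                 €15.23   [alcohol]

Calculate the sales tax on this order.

Deli sandwich €6.18: prepared food → 3.25% → €0.20085
Picture frame (8x10) €11.28: other taxable items → 7% → €0.7896
Laptop €1101.13: electronic goods → 3.75% + 1.75% surcharge = 5.5% → €60.56215
Dry cleaning (3 garments) €32.40: personal services → 0% → €0.00
Sparkling wine €15.23: alcohol → 7.25% → €1.104175
Unrounded tax sum = €62.656775 → €62.66

€62.66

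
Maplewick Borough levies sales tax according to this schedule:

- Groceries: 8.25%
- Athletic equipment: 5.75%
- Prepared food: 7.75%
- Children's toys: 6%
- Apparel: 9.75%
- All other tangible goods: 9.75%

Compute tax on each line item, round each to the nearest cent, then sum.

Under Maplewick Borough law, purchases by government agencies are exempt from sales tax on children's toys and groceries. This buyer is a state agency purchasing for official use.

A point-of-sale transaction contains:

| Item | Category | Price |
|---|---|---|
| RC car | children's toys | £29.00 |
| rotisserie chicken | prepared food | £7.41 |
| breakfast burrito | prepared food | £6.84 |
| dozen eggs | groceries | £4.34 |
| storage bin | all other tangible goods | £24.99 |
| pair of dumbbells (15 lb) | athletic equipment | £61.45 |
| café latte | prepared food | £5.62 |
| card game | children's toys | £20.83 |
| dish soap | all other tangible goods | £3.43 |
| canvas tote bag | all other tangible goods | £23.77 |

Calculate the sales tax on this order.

£10.16

RC car £29.00: children's toys, buyer-exempt → 0% → £0.00
Rotisserie chicken £7.41: prepared food → 7.75% → £0.57
Breakfast burrito £6.84: prepared food → 7.75% → £0.53
Dozen eggs £4.34: groceries, buyer-exempt → 0% → £0.00
Storage bin £24.99: all other tangible goods → 9.75% → £2.44
Pair of dumbbells (15 lb) £61.45: athletic equipment → 5.75% → £3.53
Café latte £5.62: prepared food → 7.75% → £0.44
Card game £20.83: children's toys, buyer-exempt → 0% → £0.00
Dish soap £3.43: all other tangible goods → 9.75% → £0.33
Canvas tote bag £23.77: all other tangible goods → 9.75% → £2.32
Total tax = £0.57 + £0.53 + £2.44 + £3.53 + £0.44 + £0.33 + £2.32 = £10.16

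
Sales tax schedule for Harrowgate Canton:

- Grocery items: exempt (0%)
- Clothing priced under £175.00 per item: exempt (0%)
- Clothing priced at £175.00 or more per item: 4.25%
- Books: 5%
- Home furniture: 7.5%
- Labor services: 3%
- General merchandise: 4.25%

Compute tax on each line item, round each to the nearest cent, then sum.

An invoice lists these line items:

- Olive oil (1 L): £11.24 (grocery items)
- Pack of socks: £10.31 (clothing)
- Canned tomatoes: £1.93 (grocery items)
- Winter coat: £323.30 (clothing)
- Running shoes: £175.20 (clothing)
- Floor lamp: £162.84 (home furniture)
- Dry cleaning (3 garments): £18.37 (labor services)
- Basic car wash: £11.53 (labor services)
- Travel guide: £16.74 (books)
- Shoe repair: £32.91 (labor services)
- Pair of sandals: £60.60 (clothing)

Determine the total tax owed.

£36.13

Olive oil (1 L) £11.24: grocery items → 0% → £0.00
Pack of socks £10.31: clothing, under £175.00 → 0% → £0.00
Canned tomatoes £1.93: grocery items → 0% → £0.00
Winter coat £323.30: clothing, £175.00 or more → 4.25% → £13.74
Running shoes £175.20: clothing, £175.00 or more → 4.25% → £7.45
Floor lamp £162.84: home furniture → 7.5% → £12.21
Dry cleaning (3 garments) £18.37: labor services → 3% → £0.55
Basic car wash £11.53: labor services → 3% → £0.35
Travel guide £16.74: books → 5% → £0.84
Shoe repair £32.91: labor services → 3% → £0.99
Pair of sandals £60.60: clothing, under £175.00 → 0% → £0.00
Total tax = £13.74 + £7.45 + £12.21 + £0.55 + £0.35 + £0.84 + £0.99 = £36.13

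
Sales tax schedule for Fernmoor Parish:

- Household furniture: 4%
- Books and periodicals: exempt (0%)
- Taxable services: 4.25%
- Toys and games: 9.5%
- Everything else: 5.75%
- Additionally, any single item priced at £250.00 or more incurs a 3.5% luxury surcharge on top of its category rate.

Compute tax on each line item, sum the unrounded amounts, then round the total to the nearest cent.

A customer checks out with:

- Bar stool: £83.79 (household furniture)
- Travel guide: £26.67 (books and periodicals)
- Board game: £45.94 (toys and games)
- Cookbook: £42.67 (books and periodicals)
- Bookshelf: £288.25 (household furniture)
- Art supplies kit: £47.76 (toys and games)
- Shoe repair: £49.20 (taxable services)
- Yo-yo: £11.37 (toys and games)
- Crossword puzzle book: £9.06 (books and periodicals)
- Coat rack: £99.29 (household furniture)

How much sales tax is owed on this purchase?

£41.01

Bar stool £83.79: household furniture → 4% → £3.3516
Travel guide £26.67: books and periodicals → 0% → £0.00
Board game £45.94: toys and games → 9.5% → £4.3643
Cookbook £42.67: books and periodicals → 0% → £0.00
Bookshelf £288.25: household furniture → 4% + 3.5% surcharge = 7.5% → £21.61875
Art supplies kit £47.76: toys and games → 9.5% → £4.5372
Shoe repair £49.20: taxable services → 4.25% → £2.091
Yo-yo £11.37: toys and games → 9.5% → £1.08015
Crossword puzzle book £9.06: books and periodicals → 0% → £0.00
Coat rack £99.29: household furniture → 4% → £3.9716
Unrounded tax sum = £41.0146 → £41.01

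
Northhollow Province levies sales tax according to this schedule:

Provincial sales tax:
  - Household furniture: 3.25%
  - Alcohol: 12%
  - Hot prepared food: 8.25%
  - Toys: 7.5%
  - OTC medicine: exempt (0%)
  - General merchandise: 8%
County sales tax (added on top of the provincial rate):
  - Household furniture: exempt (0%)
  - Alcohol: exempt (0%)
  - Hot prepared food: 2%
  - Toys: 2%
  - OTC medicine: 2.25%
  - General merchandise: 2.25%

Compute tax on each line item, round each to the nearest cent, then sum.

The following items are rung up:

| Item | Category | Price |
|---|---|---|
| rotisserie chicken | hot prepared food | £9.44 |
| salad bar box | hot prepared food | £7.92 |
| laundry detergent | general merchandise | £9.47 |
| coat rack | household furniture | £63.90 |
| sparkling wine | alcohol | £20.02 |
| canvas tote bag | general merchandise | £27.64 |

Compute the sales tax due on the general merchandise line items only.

£3.80

Laundry detergent £9.47: general merchandise → 8% + 2.25% county = 10.25% → £0.97
Canvas tote bag £27.64: general merchandise → 8% + 2.25% county = 10.25% → £2.83
Tax on general merchandise = £0.97 + £2.83 = £3.80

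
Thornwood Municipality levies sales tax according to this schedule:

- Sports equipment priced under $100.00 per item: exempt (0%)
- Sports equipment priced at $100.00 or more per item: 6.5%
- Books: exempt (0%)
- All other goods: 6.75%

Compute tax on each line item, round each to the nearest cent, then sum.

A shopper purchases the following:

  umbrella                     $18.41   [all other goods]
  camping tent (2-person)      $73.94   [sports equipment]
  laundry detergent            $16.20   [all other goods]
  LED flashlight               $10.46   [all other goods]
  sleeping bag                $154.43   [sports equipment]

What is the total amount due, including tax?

$286.52

Umbrella $18.41: all other goods → 6.75% → $1.24
Camping tent (2-person) $73.94: sports equipment, under $100.00 → 0% → $0.00
Laundry detergent $16.20: all other goods → 6.75% → $1.09
LED flashlight $10.46: all other goods → 6.75% → $0.71
Sleeping bag $154.43: sports equipment, $100.00 or more → 6.5% → $10.04
Subtotal = $273.44; tax = $13.08; total due = $286.52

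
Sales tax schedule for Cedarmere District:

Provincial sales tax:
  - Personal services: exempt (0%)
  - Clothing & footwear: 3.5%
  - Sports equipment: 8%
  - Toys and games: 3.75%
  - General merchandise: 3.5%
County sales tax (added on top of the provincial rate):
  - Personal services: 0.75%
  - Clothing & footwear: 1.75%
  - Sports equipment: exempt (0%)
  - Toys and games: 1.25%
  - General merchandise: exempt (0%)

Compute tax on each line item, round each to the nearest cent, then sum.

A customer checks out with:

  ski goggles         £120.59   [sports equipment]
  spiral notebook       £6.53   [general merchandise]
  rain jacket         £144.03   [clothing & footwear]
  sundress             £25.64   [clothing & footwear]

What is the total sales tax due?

Ski goggles £120.59: sports equipment → 8% + 0% county = 8% → £9.65
Spiral notebook £6.53: general merchandise → 3.5% + 0% county = 3.5% → £0.23
Rain jacket £144.03: clothing & footwear → 3.5% + 1.75% county = 5.25% → £7.56
Sundress £25.64: clothing & footwear → 3.5% + 1.75% county = 5.25% → £1.35
Total tax = £9.65 + £0.23 + £7.56 + £1.35 = £18.79

£18.79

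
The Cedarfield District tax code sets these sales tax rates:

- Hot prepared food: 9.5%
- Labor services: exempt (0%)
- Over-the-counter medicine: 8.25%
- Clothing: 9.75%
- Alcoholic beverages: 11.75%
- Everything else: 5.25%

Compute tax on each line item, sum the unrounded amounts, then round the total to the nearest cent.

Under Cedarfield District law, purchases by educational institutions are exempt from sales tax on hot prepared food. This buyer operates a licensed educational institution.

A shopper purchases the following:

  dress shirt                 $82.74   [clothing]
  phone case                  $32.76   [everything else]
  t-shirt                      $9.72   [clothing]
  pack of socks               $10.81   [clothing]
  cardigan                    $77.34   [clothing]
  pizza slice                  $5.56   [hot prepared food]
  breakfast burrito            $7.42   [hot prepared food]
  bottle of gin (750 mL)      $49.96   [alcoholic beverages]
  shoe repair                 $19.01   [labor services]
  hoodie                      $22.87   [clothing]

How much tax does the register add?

$27.43

Dress shirt $82.74: clothing → 9.75% → $8.06715
Phone case $32.76: everything else → 5.25% → $1.7199
T-shirt $9.72: clothing → 9.75% → $0.9477
Pack of socks $10.81: clothing → 9.75% → $1.053975
Cardigan $77.34: clothing → 9.75% → $7.54065
Pizza slice $5.56: hot prepared food, buyer-exempt → 0% → $0.00
Breakfast burrito $7.42: hot prepared food, buyer-exempt → 0% → $0.00
Bottle of gin (750 mL) $49.96: alcoholic beverages → 11.75% → $5.8703
Shoe repair $19.01: labor services → 0% → $0.00
Hoodie $22.87: clothing → 9.75% → $2.229825
Unrounded tax sum = $27.4295 → $27.43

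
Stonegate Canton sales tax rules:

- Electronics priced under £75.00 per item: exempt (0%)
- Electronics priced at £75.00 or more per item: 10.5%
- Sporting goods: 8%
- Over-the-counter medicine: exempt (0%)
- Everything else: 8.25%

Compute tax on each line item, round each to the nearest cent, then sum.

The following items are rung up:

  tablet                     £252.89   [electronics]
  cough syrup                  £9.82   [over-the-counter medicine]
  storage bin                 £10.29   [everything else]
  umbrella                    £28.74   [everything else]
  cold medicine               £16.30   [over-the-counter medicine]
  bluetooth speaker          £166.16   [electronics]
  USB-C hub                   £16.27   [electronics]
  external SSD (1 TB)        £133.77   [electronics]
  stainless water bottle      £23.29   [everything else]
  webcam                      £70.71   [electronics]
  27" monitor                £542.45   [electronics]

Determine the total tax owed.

Tablet £252.89: electronics, £75.00 or more → 10.5% → £26.55
Cough syrup £9.82: over-the-counter medicine → 0% → £0.00
Storage bin £10.29: everything else → 8.25% → £0.85
Umbrella £28.74: everything else → 8.25% → £2.37
Cold medicine £16.30: over-the-counter medicine → 0% → £0.00
Bluetooth speaker £166.16: electronics, £75.00 or more → 10.5% → £17.45
USB-C hub £16.27: electronics, under £75.00 → 0% → £0.00
External SSD (1 TB) £133.77: electronics, £75.00 or more → 10.5% → £14.05
Stainless water bottle £23.29: everything else → 8.25% → £1.92
Webcam £70.71: electronics, under £75.00 → 0% → £0.00
27" monitor £542.45: electronics, £75.00 or more → 10.5% → £56.96
Total tax = £26.55 + £0.85 + £2.37 + £17.45 + £14.05 + £1.92 + £56.96 = £120.15

£120.15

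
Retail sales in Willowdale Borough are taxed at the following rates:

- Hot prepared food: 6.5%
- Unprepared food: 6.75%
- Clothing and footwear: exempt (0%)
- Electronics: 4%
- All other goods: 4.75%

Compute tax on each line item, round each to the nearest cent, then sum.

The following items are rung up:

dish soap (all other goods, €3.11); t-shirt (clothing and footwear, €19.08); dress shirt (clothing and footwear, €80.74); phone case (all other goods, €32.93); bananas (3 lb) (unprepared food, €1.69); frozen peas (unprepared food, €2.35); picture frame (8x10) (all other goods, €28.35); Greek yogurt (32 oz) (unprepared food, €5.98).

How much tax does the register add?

€3.73

Dish soap €3.11: all other goods → 4.75% → €0.15
T-shirt €19.08: clothing and footwear → 0% → €0.00
Dress shirt €80.74: clothing and footwear → 0% → €0.00
Phone case €32.93: all other goods → 4.75% → €1.56
Bananas (3 lb) €1.69: unprepared food → 6.75% → €0.11
Frozen peas €2.35: unprepared food → 6.75% → €0.16
Picture frame (8x10) €28.35: all other goods → 4.75% → €1.35
Greek yogurt (32 oz) €5.98: unprepared food → 6.75% → €0.40
Total tax = €0.15 + €1.56 + €0.11 + €0.16 + €1.35 + €0.40 = €3.73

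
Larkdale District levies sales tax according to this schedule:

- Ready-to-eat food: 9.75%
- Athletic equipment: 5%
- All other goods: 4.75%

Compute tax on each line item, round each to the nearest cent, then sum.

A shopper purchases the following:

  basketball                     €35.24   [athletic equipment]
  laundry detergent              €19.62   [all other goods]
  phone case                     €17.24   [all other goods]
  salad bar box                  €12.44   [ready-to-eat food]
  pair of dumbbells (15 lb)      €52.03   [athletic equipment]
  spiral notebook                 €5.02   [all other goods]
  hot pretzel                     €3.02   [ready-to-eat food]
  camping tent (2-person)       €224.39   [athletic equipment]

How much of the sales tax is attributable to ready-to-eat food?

Salad bar box €12.44: ready-to-eat food → 9.75% → €1.21
Hot pretzel €3.02: ready-to-eat food → 9.75% → €0.29
Tax on ready-to-eat food = €1.21 + €0.29 = €1.50

€1.50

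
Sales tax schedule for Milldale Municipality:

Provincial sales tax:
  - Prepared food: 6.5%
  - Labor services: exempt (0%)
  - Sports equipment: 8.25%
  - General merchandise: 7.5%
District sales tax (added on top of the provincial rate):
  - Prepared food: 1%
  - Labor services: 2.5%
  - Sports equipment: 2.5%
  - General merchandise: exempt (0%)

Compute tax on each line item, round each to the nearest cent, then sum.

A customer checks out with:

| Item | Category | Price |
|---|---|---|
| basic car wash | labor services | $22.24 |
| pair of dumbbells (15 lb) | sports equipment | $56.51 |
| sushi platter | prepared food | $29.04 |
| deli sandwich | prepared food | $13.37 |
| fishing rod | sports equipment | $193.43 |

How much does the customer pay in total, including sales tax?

Basic car wash $22.24: labor services → 0% + 2.5% district = 2.5% → $0.56
Pair of dumbbells (15 lb) $56.51: sports equipment → 8.25% + 2.5% district = 10.75% → $6.07
Sushi platter $29.04: prepared food → 6.5% + 1% district = 7.5% → $2.18
Deli sandwich $13.37: prepared food → 6.5% + 1% district = 7.5% → $1.00
Fishing rod $193.43: sports equipment → 8.25% + 2.5% district = 10.75% → $20.79
Subtotal = $314.59; tax = $30.60; total due = $345.19

$345.19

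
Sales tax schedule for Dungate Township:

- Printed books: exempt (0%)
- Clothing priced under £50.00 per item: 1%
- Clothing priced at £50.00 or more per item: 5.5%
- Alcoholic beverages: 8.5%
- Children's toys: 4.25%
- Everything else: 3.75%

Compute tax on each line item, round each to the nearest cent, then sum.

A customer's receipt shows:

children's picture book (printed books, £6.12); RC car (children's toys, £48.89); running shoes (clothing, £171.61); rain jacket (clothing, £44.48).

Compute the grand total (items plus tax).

Children's picture book £6.12: printed books → 0% → £0.00
RC car £48.89: children's toys → 4.25% → £2.08
Running shoes £171.61: clothing, £50.00 or more → 5.5% → £9.44
Rain jacket £44.48: clothing, under £50.00 → 1% → £0.44
Subtotal = £271.10; tax = £11.96; total due = £283.06

£283.06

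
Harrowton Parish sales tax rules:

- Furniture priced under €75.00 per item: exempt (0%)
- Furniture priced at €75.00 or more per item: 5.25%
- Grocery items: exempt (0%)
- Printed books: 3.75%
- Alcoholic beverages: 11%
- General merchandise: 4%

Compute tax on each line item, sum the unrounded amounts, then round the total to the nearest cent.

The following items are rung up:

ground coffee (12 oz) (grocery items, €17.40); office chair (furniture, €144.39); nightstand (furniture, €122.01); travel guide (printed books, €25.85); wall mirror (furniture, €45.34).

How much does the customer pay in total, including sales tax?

€369.95

Ground coffee (12 oz) €17.40: grocery items → 0% → €0.00
Office chair €144.39: furniture, €75.00 or more → 5.25% → €7.580475
Nightstand €122.01: furniture, €75.00 or more → 5.25% → €6.405525
Travel guide €25.85: printed books → 3.75% → €0.969375
Wall mirror €45.34: furniture, under €75.00 → 0% → €0.00
Subtotal = €354.99; unrounded tax = €14.955375 → €14.96; total due = €369.95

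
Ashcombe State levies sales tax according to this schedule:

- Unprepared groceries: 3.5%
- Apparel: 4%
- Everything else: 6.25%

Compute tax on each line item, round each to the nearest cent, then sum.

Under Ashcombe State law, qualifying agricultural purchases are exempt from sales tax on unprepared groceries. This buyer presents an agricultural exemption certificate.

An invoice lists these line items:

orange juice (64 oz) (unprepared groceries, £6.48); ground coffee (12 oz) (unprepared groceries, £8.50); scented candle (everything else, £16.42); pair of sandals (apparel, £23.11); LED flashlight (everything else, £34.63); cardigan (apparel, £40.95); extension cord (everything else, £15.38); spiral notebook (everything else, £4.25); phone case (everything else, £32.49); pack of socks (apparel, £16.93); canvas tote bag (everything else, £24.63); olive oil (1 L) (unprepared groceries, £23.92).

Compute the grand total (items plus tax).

Orange juice (64 oz) £6.48: unprepared groceries, buyer-exempt → 0% → £0.00
Ground coffee (12 oz) £8.50: unprepared groceries, buyer-exempt → 0% → £0.00
Scented candle £16.42: everything else → 6.25% → £1.03
Pair of sandals £23.11: apparel → 4% → £0.92
LED flashlight £34.63: everything else → 6.25% → £2.16
Cardigan £40.95: apparel → 4% → £1.64
Extension cord £15.38: everything else → 6.25% → £0.96
Spiral notebook £4.25: everything else → 6.25% → £0.27
Phone case £32.49: everything else → 6.25% → £2.03
Pack of socks £16.93: apparel → 4% → £0.68
Canvas tote bag £24.63: everything else → 6.25% → £1.54
Olive oil (1 L) £23.92: unprepared groceries, buyer-exempt → 0% → £0.00
Subtotal = £247.69; tax = £11.23; total due = £258.92

£258.92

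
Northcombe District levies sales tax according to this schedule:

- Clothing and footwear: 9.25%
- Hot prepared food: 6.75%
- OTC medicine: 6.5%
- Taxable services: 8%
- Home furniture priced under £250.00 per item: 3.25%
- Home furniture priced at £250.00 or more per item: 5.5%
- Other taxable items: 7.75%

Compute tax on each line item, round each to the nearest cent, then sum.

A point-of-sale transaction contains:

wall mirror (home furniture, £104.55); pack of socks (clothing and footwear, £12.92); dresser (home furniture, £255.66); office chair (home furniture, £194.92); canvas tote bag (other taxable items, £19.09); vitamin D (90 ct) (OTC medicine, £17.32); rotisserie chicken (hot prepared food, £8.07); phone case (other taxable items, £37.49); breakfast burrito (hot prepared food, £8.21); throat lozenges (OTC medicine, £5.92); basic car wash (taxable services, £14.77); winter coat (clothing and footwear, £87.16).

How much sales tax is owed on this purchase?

£41.22

Wall mirror £104.55: home furniture, under £250.00 → 3.25% → £3.40
Pack of socks £12.92: clothing and footwear → 9.25% → £1.20
Dresser £255.66: home furniture, £250.00 or more → 5.5% → £14.06
Office chair £194.92: home furniture, under £250.00 → 3.25% → £6.33
Canvas tote bag £19.09: other taxable items → 7.75% → £1.48
Vitamin D (90 ct) £17.32: OTC medicine → 6.5% → £1.13
Rotisserie chicken £8.07: hot prepared food → 6.75% → £0.54
Phone case £37.49: other taxable items → 7.75% → £2.91
Breakfast burrito £8.21: hot prepared food → 6.75% → £0.55
Throat lozenges £5.92: OTC medicine → 6.5% → £0.38
Basic car wash £14.77: taxable services → 8% → £1.18
Winter coat £87.16: clothing and footwear → 9.25% → £8.06
Total tax = £3.40 + £1.20 + £14.06 + £6.33 + £1.48 + £1.13 + £0.54 + £2.91 + £0.55 + £0.38 + £1.18 + £8.06 = £41.22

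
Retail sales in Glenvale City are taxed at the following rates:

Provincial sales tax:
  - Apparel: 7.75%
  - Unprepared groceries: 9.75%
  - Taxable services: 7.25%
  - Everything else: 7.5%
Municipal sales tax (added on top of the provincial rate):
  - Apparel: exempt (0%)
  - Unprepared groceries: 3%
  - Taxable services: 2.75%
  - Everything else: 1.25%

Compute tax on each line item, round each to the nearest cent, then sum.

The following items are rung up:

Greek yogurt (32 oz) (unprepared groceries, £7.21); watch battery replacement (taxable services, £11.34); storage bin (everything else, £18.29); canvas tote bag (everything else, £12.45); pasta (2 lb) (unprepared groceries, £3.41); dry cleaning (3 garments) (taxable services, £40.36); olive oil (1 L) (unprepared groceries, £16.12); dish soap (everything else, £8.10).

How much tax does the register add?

Greek yogurt (32 oz) £7.21: unprepared groceries → 9.75% + 3% municipal = 12.75% → £0.92
Watch battery replacement £11.34: taxable services → 7.25% + 2.75% municipal = 10% → £1.13
Storage bin £18.29: everything else → 7.5% + 1.25% municipal = 8.75% → £1.60
Canvas tote bag £12.45: everything else → 7.5% + 1.25% municipal = 8.75% → £1.09
Pasta (2 lb) £3.41: unprepared groceries → 9.75% + 3% municipal = 12.75% → £0.43
Dry cleaning (3 garments) £40.36: taxable services → 7.25% + 2.75% municipal = 10% → £4.04
Olive oil (1 L) £16.12: unprepared groceries → 9.75% + 3% municipal = 12.75% → £2.06
Dish soap £8.10: everything else → 7.5% + 1.25% municipal = 8.75% → £0.71
Total tax = £0.92 + £1.13 + £1.60 + £1.09 + £0.43 + £4.04 + £2.06 + £0.71 = £11.98

£11.98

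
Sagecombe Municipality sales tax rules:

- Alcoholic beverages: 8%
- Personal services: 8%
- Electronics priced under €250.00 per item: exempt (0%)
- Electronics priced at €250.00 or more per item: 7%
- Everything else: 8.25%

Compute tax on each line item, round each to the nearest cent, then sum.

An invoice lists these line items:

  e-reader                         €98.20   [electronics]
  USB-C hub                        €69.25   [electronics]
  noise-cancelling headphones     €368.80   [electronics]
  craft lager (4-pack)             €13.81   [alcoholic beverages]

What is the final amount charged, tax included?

E-reader €98.20: electronics, under €250.00 → 0% → €0.00
USB-C hub €69.25: electronics, under €250.00 → 0% → €0.00
Noise-cancelling headphones €368.80: electronics, €250.00 or more → 7% → €25.82
Craft lager (4-pack) €13.81: alcoholic beverages → 8% → €1.10
Subtotal = €550.06; tax = €26.92; total due = €576.98

€576.98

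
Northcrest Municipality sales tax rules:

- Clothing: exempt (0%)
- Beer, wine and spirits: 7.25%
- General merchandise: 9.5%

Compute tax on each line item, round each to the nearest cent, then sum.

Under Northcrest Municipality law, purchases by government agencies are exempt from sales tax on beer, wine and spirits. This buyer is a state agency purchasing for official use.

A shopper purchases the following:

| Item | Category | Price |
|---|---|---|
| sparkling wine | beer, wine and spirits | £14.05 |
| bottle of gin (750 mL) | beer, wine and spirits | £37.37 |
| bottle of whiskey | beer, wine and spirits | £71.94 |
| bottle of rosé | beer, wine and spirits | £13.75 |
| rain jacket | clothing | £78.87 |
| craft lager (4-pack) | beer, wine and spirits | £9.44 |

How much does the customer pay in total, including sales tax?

Sparkling wine £14.05: beer, wine and spirits, buyer-exempt → 0% → £0.00
Bottle of gin (750 mL) £37.37: beer, wine and spirits, buyer-exempt → 0% → £0.00
Bottle of whiskey £71.94: beer, wine and spirits, buyer-exempt → 0% → £0.00
Bottle of rosé £13.75: beer, wine and spirits, buyer-exempt → 0% → £0.00
Rain jacket £78.87: clothing → 0% → £0.00
Craft lager (4-pack) £9.44: beer, wine and spirits, buyer-exempt → 0% → £0.00
Subtotal = £225.42; tax = £0.00; total due = £225.42

£225.42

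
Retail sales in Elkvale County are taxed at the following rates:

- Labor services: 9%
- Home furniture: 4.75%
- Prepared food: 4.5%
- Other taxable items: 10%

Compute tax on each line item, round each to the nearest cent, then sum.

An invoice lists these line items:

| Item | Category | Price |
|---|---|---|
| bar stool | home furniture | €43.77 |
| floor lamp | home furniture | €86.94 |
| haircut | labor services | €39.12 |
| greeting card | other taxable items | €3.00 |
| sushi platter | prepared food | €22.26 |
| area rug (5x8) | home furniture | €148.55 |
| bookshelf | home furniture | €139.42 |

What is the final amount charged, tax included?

Bar stool €43.77: home furniture → 4.75% → €2.08
Floor lamp €86.94: home furniture → 4.75% → €4.13
Haircut €39.12: labor services → 9% → €3.52
Greeting card €3.00: other taxable items → 10% → €0.30
Sushi platter €22.26: prepared food → 4.5% → €1.00
Area rug (5x8) €148.55: home furniture → 4.75% → €7.06
Bookshelf €139.42: home furniture → 4.75% → €6.62
Subtotal = €483.06; tax = €24.71; total due = €507.77

€507.77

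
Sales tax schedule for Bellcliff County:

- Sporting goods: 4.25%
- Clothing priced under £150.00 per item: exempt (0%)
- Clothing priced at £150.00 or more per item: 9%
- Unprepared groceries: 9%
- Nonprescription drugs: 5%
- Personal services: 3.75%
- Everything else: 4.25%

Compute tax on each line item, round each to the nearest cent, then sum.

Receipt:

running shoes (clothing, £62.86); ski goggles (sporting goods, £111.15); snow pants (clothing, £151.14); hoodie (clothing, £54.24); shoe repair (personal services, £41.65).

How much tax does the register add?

Running shoes £62.86: clothing, under £150.00 → 0% → £0.00
Ski goggles £111.15: sporting goods → 4.25% → £4.72
Snow pants £151.14: clothing, £150.00 or more → 9% → £13.60
Hoodie £54.24: clothing, under £150.00 → 0% → £0.00
Shoe repair £41.65: personal services → 3.75% → £1.56
Total tax = £4.72 + £13.60 + £1.56 = £19.88

£19.88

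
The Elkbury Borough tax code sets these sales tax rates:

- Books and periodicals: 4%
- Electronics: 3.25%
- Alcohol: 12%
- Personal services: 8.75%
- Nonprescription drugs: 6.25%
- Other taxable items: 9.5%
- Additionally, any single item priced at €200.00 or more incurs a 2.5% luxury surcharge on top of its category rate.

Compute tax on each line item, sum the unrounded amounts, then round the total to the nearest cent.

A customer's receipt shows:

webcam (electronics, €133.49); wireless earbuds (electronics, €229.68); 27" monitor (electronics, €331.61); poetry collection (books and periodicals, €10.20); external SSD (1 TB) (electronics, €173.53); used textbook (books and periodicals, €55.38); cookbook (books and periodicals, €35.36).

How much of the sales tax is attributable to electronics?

Webcam €133.49: electronics → 3.25% → €4.338425
Wireless earbuds €229.68: electronics → 3.25% + 2.5% surcharge = 5.75% → €13.2066
27" monitor €331.61: electronics → 3.25% + 2.5% surcharge = 5.75% → €19.067575
External SSD (1 TB) €173.53: electronics → 3.25% → €5.639725
Tax on electronics: unrounded sum = €42.252325 → €42.25

€42.25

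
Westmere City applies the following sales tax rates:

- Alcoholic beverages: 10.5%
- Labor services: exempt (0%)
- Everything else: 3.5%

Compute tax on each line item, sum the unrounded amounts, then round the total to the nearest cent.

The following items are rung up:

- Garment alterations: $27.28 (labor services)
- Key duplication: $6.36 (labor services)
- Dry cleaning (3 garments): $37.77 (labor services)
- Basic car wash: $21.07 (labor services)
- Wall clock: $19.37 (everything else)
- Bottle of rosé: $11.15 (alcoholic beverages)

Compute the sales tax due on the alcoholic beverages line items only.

$1.17

Bottle of rosé $11.15: alcoholic beverages → 10.5% → $1.17075
Tax on alcoholic beverages: unrounded sum = $1.17075 → $1.17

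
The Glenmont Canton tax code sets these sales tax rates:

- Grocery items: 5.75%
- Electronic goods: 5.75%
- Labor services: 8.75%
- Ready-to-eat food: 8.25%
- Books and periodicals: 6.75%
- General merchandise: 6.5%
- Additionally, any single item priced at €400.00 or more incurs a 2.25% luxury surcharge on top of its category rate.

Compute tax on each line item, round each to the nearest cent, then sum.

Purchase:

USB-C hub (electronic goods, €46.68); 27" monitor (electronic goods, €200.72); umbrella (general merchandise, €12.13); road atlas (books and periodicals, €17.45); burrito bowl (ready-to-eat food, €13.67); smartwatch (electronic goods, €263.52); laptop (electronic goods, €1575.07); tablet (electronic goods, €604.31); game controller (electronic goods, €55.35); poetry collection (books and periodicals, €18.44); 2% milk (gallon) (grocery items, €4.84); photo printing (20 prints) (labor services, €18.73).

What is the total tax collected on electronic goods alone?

USB-C hub €46.68: electronic goods → 5.75% → €2.68
27" monitor €200.72: electronic goods → 5.75% → €11.54
Smartwatch €263.52: electronic goods → 5.75% → €15.15
Laptop €1575.07: electronic goods → 5.75% + 2.25% surcharge = 8% → €126.01
Tablet €604.31: electronic goods → 5.75% + 2.25% surcharge = 8% → €48.34
Game controller €55.35: electronic goods → 5.75% → €3.18
Tax on electronic goods = €2.68 + €11.54 + €15.15 + €126.01 + €48.34 + €3.18 = €206.90

€206.90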